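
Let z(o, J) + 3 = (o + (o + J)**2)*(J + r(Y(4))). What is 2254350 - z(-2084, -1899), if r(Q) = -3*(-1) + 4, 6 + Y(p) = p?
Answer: 30013546213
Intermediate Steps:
Y(p) = -6 + p
r(Q) = 7 (r(Q) = 3 + 4 = 7)
z(o, J) = -3 + (7 + J)*(o + (J + o)**2) (z(o, J) = -3 + (o + (o + J)**2)*(J + 7) = -3 + (o + (J + o)**2)*(7 + J) = -3 + (7 + J)*(o + (J + o)**2))
2254350 - z(-2084, -1899) = 2254350 - (-3 + 7*(-2084) + 7*(-1899 - 2084)**2 - 1899*(-2084) - 1899*(-1899 - 2084)**2) = 2254350 - (-3 - 14588 + 7*(-3983)**2 + 3957516 - 1899*(-3983)**2) = 2254350 - (-3 - 14588 + 7*15864289 + 3957516 - 1899*15864289) = 2254350 - (-3 - 14588 + 111050023 + 3957516 - 30126284811) = 2254350 - 1*(-30011291863) = 2254350 + 30011291863 = 30013546213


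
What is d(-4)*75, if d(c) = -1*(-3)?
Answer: 225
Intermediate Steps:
d(c) = 3
d(-4)*75 = 3*75 = 225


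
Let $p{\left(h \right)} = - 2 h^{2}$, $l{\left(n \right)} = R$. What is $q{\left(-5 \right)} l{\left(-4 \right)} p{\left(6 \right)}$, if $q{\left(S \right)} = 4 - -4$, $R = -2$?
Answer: $1152$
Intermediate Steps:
$q{\left(S \right)} = 8$ ($q{\left(S \right)} = 4 + 4 = 8$)
$l{\left(n \right)} = -2$
$q{\left(-5 \right)} l{\left(-4 \right)} p{\left(6 \right)} = 8 \left(-2\right) \left(- 2 \cdot 6^{2}\right) = - 16 \left(\left(-2\right) 36\right) = \left(-16\right) \left(-72\right) = 1152$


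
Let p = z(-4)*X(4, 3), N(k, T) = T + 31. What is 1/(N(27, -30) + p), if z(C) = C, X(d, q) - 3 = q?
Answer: -1/23 ≈ -0.043478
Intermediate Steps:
X(d, q) = 3 + q
N(k, T) = 31 + T
p = -24 (p = -4*(3 + 3) = -4*6 = -24)
1/(N(27, -30) + p) = 1/((31 - 30) - 24) = 1/(1 - 24) = 1/(-23) = -1/23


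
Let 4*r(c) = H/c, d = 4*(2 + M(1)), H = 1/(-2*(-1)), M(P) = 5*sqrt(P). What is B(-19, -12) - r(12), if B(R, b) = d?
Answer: 2687/96 ≈ 27.990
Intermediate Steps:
H = 1/2 ≈ 0.50000
d = 28 (d = 4*(2 + 5*sqrt(1)) = 4*(2 + 5*1) = 4*(2 + 5) = 4*7 = 28)
B(R, b) = 28
r(c) = 1/(8*c) (r(c) = (1/(2*c))/4 = 1/(8*c))
B(-19, -12) - r(12) = 28 - 1/(8*12) = 28 - 1*1/96 = 28 - 1/96 = 2687/96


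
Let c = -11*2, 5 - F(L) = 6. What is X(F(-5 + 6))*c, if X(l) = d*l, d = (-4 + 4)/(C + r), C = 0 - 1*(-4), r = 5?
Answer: 0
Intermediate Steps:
F(L) = -1 (F(L) = 5 - 1*6 = 5 - 6 = -1)
C = 4 (C = 0 + 4 = 4)
c = -22
d = 0 (d = (-4 + 4)/(4 + 5) = 0/9 = 0*(⅑) = 0)
X(l) = 0 (X(l) = 0*l = 0)
X(F(-5 + 6))*c = 0*(-22) = 0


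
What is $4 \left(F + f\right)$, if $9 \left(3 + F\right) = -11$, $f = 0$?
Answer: $- \frac{152}{9} \approx -16.889$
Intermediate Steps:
$F = - \frac{38}{9}$ ($F = -3 + \frac{1}{9} \left(-11\right) = -3 - \frac{11}{9} = - \frac{38}{9} \approx -4.2222$)
$4 \left(F + f\right) = 4 \left(- \frac{38}{9} + 0\right) = 4 \left(- \frac{38}{9}\right) = - \frac{152}{9}$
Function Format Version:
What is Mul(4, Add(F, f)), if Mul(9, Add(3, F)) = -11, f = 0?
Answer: Rational(-152, 9) ≈ -16.889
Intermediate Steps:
F = Rational(-38, 9) (F = Add(-3, Mul(Rational(1, 9), -11)) = Add(-3, Rational(-11, 9)) = Rational(-38, 9) ≈ -4.2222)
Mul(4, Add(F, f)) = Mul(4, Add(Rational(-38, 9), 0)) = Mul(4, Rational(-38, 9)) = Rational(-152, 9)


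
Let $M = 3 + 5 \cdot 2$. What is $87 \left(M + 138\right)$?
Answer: $13137$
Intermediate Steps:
$M = 13$ ($M = 3 + 10 = 13$)
$87 \left(M + 138\right) = 87 \left(13 + 138\right) = 87 \cdot 151 = 13137$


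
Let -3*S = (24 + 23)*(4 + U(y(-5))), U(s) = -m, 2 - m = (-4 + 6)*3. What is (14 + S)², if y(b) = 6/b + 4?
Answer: 111556/9 ≈ 12395.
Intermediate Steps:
y(b) = 4 + 6/b
m = -4 (m = 2 - (-4 + 6)*3 = 2 - 2*3 = 2 - 1*6 = 2 - 6 = -4)
U(s) = 4 (U(s) = -1*(-4) = 4)
S = -376/3 (S = -(24 + 23)*(4 + 4)/3 = -47*8/3 = -⅓*376 = -376/3 ≈ -125.33)
(14 + S)² = (14 - 376/3)² = (-334/3)² = 111556/9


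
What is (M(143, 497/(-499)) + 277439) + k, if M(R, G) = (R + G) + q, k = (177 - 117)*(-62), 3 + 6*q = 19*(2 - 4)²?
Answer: 819976273/2994 ≈ 2.7387e+5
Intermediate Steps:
q = 73/6 (q = -½ + (19*(2 - 4)²)/6 = -½ + (19*(-2)²)/6 = -½ + (19*4)/6 = -½ + (⅙)*76 = -½ + 38/3 = 73/6 ≈ 12.167)
k = -3720 (k = 60*(-62) = -3720)
M(R, G) = 73/6 + G + R (M(R, G) = (R + G) + 73/6 = (G + R) + 73/6 = 73/6 + G + R)
(M(143, 497/(-499)) + 277439) + k = ((73/6 + 497/(-499) + 143) + 277439) - 3720 = ((73/6 + 497*(-1/499) + 143) + 277439) - 3720 = ((73/6 - 497/499 + 143) + 277439) - 3720 = (461587/2994 + 277439) - 3720 = 831113953/2994 - 3720 = 819976273/2994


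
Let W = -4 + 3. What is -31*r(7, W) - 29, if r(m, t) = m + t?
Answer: -215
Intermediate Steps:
W = -1
-31*r(7, W) - 29 = -31*(7 - 1) - 29 = -31*6 - 29 = -186 - 29 = -215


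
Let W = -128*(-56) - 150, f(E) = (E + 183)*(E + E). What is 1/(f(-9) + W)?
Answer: 1/3886 ≈ 0.00025733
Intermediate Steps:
f(E) = 2*E*(183 + E) (f(E) = (183 + E)*(2*E) = 2*E*(183 + E))
W = 7018 (W = 7168 - 150 = 7018)
1/(f(-9) + W) = 1/(2*(-9)*(183 - 9) + 7018) = 1/(2*(-9)*174 + 7018) = 1/(-3132 + 7018) = 1/3886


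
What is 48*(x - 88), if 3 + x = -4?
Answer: -4560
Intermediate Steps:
x = -7 (x = -3 - 4 = -7)
48*(x - 88) = 48*(-7 - 88) = 48*(-95) = -4560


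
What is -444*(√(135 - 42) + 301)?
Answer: -133644 - 444*√93 ≈ -1.3793e+5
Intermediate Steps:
-444*(√(135 - 42) + 301) = -444*(√93 + 301) = -444*(301 + √93) = -133644 - 444*√93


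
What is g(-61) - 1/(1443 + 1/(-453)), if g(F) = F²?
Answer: 2432335385/653678 ≈ 3721.0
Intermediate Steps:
g(-61) - 1/(1443 + 1/(-453)) = (-61)² - 1/(1443 + 1/(-453)) = 3721 - 1/(1443 - 1/453) = 3721 - 1/653678/453 = 3721 - 1*453/653678 = 3721 - 453/653678 = 2432335385/653678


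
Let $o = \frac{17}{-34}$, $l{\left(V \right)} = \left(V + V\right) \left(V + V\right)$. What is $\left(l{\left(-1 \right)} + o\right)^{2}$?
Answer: $\frac{49}{4} \approx 12.25$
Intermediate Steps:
$l{\left(V \right)} = 4 V^{2}$ ($l{\left(V \right)} = 2 V 2 V = 4 V^{2}$)
$o = - \frac{1}{2}$ ($o = 17 \left(- \frac{1}{34}\right) = - \frac{1}{2} \approx -0.5$)
$\left(l{\left(-1 \right)} + o\right)^{2} = \left(4 \left(-1\right)^{2} - \frac{1}{2}\right)^{2} = \left(4 \cdot 1 - \frac{1}{2}\right)^{2} = \left(4 - \frac{1}{2}\right)^{2} = \left(\frac{7}{2}\right)^{2} = \frac{49}{4}$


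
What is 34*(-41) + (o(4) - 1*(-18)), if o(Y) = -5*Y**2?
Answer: -1456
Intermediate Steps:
34*(-41) + (o(4) - 1*(-18)) = 34*(-41) + (-5*4**2 - 1*(-18)) = -1394 + (-5*16 + 18) = -1394 + (-80 + 18) = -1394 - 62 = -1456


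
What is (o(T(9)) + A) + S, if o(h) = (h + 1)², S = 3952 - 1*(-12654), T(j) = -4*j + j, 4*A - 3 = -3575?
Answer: 16389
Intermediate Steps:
A = -893 (A = ¾ + (¼)*(-3575) = ¾ - 3575/4 = -893)
T(j) = -3*j
S = 16606 (S = 3952 + 12654 = 16606)
o(h) = (1 + h)²
(o(T(9)) + A) + S = ((1 - 3*9)² - 893) + 16606 = ((1 - 27)² - 893) + 16606 = ((-26)² - 893) + 16606 = (676 - 893) + 16606 = -217 + 16606 = 16389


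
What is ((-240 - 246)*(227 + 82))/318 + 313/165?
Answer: -4113196/8745 ≈ -470.35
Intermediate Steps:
((-240 - 246)*(227 + 82))/318 + 313/165 = -486*309*(1/318) + 313*(1/165) = -150174*1/318 + 313/165 = -25029/53 + 313/165 = -4113196/8745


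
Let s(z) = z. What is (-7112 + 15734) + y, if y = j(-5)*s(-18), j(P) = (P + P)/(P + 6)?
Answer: 8802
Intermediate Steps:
j(P) = 2*P/(6 + P) (j(P) = (2*P)/(6 + P) = 2*P/(6 + P))
y = 180 (y = (2*(-5)/(6 - 5))*(-18) = (2*(-5)/1)*(-18) = (2*(-5)*1)*(-18) = -10*(-18) = 180)
(-7112 + 15734) + y = (-7112 + 15734) + 180 = 8622 + 180 = 8802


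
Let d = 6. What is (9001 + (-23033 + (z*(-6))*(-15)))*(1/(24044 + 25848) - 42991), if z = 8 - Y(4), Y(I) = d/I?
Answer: 28842564039037/49892 ≈ 5.7810e+8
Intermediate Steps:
Y(I) = 6/I
z = 13/2 (z = 8 - 6/4 = 8 - 1*3/2 = 8 - 3/2 = 13/2 ≈ 6.5000)
(9001 + (-23033 + (z*(-6))*(-15)))*(1/(24044 + 25848) - 42991) = (9001 + (-23033 + ((13/2)*(-6))*(-15)))*(1/(24044 + 25848) - 42991) = (9001 + (-23033 - 39*(-15)))*(1/49892 - 42991) = (9001 + (-23033 + 585))*(1/49892 - 42991) = (9001 - 22448)*(-2144906971/49892) = -13447*(-2144906971/49892) = 28842564039037/49892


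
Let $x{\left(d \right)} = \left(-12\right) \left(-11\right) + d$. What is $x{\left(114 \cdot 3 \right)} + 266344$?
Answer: $266818$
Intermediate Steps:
$x{\left(d \right)} = 132 + d$
$x{\left(114 \cdot 3 \right)} + 266344 = \left(132 + 114 \cdot 3\right) + 266344 = \left(132 + 342\right) + 266344 = 474 + 266344 = 266818$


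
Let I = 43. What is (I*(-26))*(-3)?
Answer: 3354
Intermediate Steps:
(I*(-26))*(-3) = (43*(-26))*(-3) = -1118*(-3) = 3354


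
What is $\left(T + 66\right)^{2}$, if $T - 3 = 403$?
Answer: $222784$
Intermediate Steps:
$T = 406$ ($T = 3 + 403 = 406$)
$\left(T + 66\right)^{2} = \left(406 + 66\right)^{2} = 472^{2} = 222784$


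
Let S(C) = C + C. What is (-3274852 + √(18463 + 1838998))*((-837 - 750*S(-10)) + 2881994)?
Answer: -9484485543764 + 2896157*√1857461 ≈ -9.4805e+12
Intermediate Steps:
S(C) = 2*C
(-3274852 + √(18463 + 1838998))*((-837 - 750*S(-10)) + 2881994) = (-3274852 + √(18463 + 1838998))*((-837 - 1500*(-10)) + 2881994) = (-3274852 + √1857461)*((-837 - 750*(-20)) + 2881994) = (-3274852 + √1857461)*((-837 + 15000) + 2881994) = (-3274852 + √1857461)*(14163 + 2881994) = (-3274852 + √1857461)*2896157 = -9484485543764 + 2896157*√1857461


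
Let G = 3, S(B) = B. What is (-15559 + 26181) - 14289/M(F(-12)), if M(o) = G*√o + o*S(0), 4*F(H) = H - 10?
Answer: 10622 + 433*I*√22 ≈ 10622.0 + 2030.9*I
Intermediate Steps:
F(H) = -5/2 + H/4 (F(H) = (H - 10)/4 = (-10 + H)/4 = -5/2 + H/4)
M(o) = 3*√o (M(o) = 3*√o + o*0 = 3*√o + 0 = 3*√o)
(-15559 + 26181) - 14289/M(F(-12)) = (-15559 + 26181) - 14289*1/(3*√(-5/2 + (¼)*(-12))) = 10622 - 14289*1/(3*√(-5/2 - 3)) = 10622 - 14289*(-I*√22/33) = 10622 - (-433)*I*√22 = 10622 + 433*I*√22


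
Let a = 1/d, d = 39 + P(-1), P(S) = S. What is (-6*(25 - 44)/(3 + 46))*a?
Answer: 3/49 ≈ 0.061224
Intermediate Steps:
d = 38 (d = 39 - 1 = 38)
a = 1/38 ≈ 0.026316
(-6*(25 - 44)/(3 + 46))*a = -6*(25 - 44)/(3 + 46)*(1/38) = -(-114)/49*(1/38) = -6*(-19/49)*(1/38) = (114/49)*(1/38) = 3/49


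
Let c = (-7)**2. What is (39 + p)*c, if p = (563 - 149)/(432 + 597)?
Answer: 13515/7 ≈ 1930.7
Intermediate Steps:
p = 138/343 (p = 414/1029 = 414*(1/1029) = 138/343 ≈ 0.40233)
c = 49
(39 + p)*c = (39 + 138/343)*49 = (13515/343)*49 = 13515/7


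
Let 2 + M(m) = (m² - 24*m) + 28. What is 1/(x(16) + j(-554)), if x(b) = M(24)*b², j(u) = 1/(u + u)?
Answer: 1108/7374847 ≈ 0.00015024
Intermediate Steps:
j(u) = 1/(2*u)
M(m) = 26 + m² - 24*m (M(m) = -2 + ((m² - 24*m) + 28) = -2 + (28 + m² - 24*m) = 26 + m² - 24*m)
x(b) = 26*b² (x(b) = (26 + 24² - 24*24)*b² = (26 + 576 - 576)*b² = 26*b²)
1/(x(16) + j(-554)) = 1/(26*16² + (½)/(-554)) = 1/(26*256 + (½)*(-1/554)) = 1/(6656 - 1/1108) = 1/(7374847/1108) = 1108/7374847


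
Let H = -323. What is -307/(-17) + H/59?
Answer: 12622/1003 ≈ 12.584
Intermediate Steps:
-307/(-17) + H/59 = -307/(-17) - 323/59 = -307*(-1/17) - 323*1/59 = 307/17 - 323/59 = 12622/1003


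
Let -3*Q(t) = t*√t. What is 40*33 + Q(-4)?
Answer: 1320 + 8*I/3 ≈ 1320.0 + 2.6667*I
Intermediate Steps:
Q(t) = -t^(3/2)/3 (Q(t) = -t*√t/3 = -t^(3/2)/3)
40*33 + Q(-4) = 40*33 - (-8)*I/3 = 1320 - (-8)*I/3 = 1320 + 8*I/3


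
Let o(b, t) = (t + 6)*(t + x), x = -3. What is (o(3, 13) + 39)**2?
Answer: 52441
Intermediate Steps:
o(b, t) = (-3 + t)*(6 + t) (o(b, t) = (t + 6)*(t - 3) = (6 + t)*(-3 + t) = (-3 + t)*(6 + t))
(o(3, 13) + 39)**2 = ((-18 + 13**2 + 3*13) + 39)**2 = ((-18 + 169 + 39) + 39)**2 = (190 + 39)**2 = 229**2 = 52441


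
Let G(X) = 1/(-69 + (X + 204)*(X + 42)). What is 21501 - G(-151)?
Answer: 125694847/5846 ≈ 21501.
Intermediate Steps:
G(X) = 1/(-69 + (42 + X)*(204 + X)) (G(X) = 1/(-69 + (204 + X)*(42 + X)) = 1/(-69 + (42 + X)*(204 + X)))
21501 - G(-151) = 21501 - 1/(8499 + (-151)² + 246*(-151)) = 21501 - 1/(8499 + 22801 - 37146) = 21501 - 1/(-5846) = 21501 - 1*(-1/5846) = 21501 + 1/5846 = 125694847/5846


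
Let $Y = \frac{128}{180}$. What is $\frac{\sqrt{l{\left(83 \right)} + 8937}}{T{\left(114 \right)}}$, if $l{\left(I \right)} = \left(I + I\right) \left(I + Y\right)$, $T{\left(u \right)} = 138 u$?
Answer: $\frac{\sqrt{5137435}}{235980} \approx 0.009605$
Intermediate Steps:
$Y = \frac{32}{45}$ ($Y = 128 \cdot \frac{1}{180} = \frac{32}{45} \approx 0.71111$)
$l{\left(I \right)} = 2 I \left(\frac{32}{45} + I\right)$ ($l{\left(I \right)} = \left(I + I\right) \left(I + \frac{32}{45}\right) = 2 I \left(\frac{32}{45} + I\right)$)
$\frac{\sqrt{l{\left(83 \right)} + 8937}}{T{\left(114 \right)}} = \frac{\sqrt{\frac{2}{45} \cdot 83 \left(32 + 45 \cdot 83\right) + 8937}}{138 \cdot 114} = \frac{\sqrt{\frac{2}{45} \cdot 83 \left(32 + 3735\right) + 8937}}{15732} = \sqrt{\frac{2}{45} \cdot 83 \cdot 3767 + 8937} \cdot \frac{1}{15732} = \sqrt{\frac{625322}{45} + 8937} \cdot \frac{1}{15732} = \sqrt{\frac{1027487}{45}} \cdot \frac{1}{15732} = \frac{\sqrt{5137435}}{15} \cdot \frac{1}{15732} = \frac{\sqrt{5137435}}{235980}$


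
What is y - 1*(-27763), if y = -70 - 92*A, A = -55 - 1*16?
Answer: 34225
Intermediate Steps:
A = -71 (A = -55 - 16 = -71)
y = 6462 (y = -70 - 92*(-71) = -70 + 6532 = 6462)
y - 1*(-27763) = 6462 - 1*(-27763) = 6462 + 27763 = 34225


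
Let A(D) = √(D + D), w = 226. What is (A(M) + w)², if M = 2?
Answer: 51984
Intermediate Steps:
A(D) = √2*√D (A(D) = √(2*D) = √2*√D)
(A(M) + w)² = (√2*√2 + 226)² = (2 + 226)² = 228² = 51984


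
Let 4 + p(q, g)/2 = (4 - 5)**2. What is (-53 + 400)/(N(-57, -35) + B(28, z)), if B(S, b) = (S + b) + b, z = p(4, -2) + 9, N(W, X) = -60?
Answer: -347/26 ≈ -13.346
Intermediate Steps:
p(q, g) = -6 (p(q, g) = -8 + 2*(4 - 5)**2 = -8 + 2*(-1)**2 = -8 + 2*1 = -8 + 2 = -6)
z = 3 (z = -6 + 9 = 3)
B(S, b) = S + 2*b
(-53 + 400)/(N(-57, -35) + B(28, z)) = (-53 + 400)/(-60 + (28 + 2*3)) = 347/(-60 + (28 + 6)) = 347/(-60 + 34) = 347/(-26) = 347*(-1/26) = -347/26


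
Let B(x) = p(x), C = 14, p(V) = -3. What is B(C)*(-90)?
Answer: 270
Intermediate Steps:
B(x) = -3
B(C)*(-90) = -3*(-90) = 270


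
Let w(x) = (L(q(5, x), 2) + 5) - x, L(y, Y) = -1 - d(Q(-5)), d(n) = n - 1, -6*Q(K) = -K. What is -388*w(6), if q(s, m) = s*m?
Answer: 194/3 ≈ 64.667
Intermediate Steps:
Q(K) = K/6 (Q(K) = -(-1)*K/6 = K/6)
d(n) = -1 + n
q(s, m) = m*s
L(y, Y) = ⅚ (L(y, Y) = -1 - (-1 + (⅙)*(-5)) = -1 - (-1 - ⅚) = -1 - 1*(-11/6) = -1 + 11/6 = ⅚)
w(x) = 35/6 - x (w(x) = (⅚ + 5) - x = 35/6 - x)
-388*w(6) = -388*(35/6 - 1*6) = -388*(35/6 - 6) = -388*(-⅙) = 194/3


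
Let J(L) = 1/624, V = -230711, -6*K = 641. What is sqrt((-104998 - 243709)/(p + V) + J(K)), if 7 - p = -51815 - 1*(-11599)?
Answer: sqrt(312099102913)/412724 ≈ 1.3536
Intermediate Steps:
K = -641/6 (K = -1/6*641 = -641/6 ≈ -106.83)
p = 40223 (p = 7 - (-51815 - 1*(-11599)) = 7 - (-51815 + 11599) = 7 - 1*(-40216) = 7 + 40216 = 40223)
J(L) = 1/624
sqrt((-104998 - 243709)/(p + V) + J(K)) = sqrt((-104998 - 243709)/(40223 - 230711) + 1/624) = sqrt(-348707/(-190488) + 1/624) = sqrt(-348707*(-1/190488) + 1/624) = sqrt(348707/190488 + 1/624) = sqrt(3024773/1650896) = sqrt(312099102913)/412724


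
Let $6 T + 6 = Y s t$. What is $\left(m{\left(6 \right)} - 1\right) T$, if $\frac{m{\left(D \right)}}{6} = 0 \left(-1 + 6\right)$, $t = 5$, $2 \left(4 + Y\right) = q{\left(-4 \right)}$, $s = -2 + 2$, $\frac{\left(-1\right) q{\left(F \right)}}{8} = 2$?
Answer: $1$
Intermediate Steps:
$q{\left(F \right)} = -16$ ($q{\left(F \right)} = \left(-8\right) 2 = -16$)
$s = 0$
$Y = -12$ ($Y = -4 + \frac{1}{2} \left(-16\right) = -4 - 8 = -12$)
$m{\left(D \right)} = 0$ ($m{\left(D \right)} = 6 \cdot 0 \left(-1 + 6\right) = 6 \cdot 0 \cdot 5 = 6 \cdot 0 = 0$)
$T = -1$ ($T = -1 + \frac{\left(-12\right) 0 \cdot 5}{6} = -1 + \frac{0 \cdot 5}{6} = -1 + \frac{1}{6} \cdot 0 = -1 + 0 = -1$)
$\left(m{\left(6 \right)} - 1\right) T = \left(0 - 1\right) \left(-1\right) = \left(-1\right) \left(-1\right) = 1$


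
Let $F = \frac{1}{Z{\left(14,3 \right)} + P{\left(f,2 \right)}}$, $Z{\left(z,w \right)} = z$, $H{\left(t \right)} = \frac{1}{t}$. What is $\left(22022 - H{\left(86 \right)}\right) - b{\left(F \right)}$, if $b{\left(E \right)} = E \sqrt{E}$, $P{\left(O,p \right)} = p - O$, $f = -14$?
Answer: $\frac{1893891}{86} - \frac{\sqrt{30}}{900} \approx 22022.0$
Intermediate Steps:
$F = \frac{1}{30}$ ($F = \frac{1}{14 + \left(2 - -14\right)} = \frac{1}{14 + \left(2 + 14\right)} = \frac{1}{14 + 16} = \frac{1}{30} \approx 0.033333$)
$b{\left(E \right)} = E^{\frac{3}{2}}$
$\left(22022 - H{\left(86 \right)}\right) - b{\left(F \right)} = \left(22022 - \frac{1}{86}\right) - \left(\frac{1}{30}\right)^{\frac{3}{2}} = \left(22022 - \frac{1}{86}\right) - \frac{\sqrt{30}}{900} = \frac{1893891}{86} - \frac{\sqrt{30}}{900}$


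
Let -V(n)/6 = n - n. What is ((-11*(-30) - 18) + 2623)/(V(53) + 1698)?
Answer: 2935/1698 ≈ 1.7285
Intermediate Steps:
V(n) = 0 (V(n) = -6*(n - n) = -6*0 = 0)
((-11*(-30) - 18) + 2623)/(V(53) + 1698) = ((-11*(-30) - 18) + 2623)/(0 + 1698) = ((330 - 18) + 2623)/1698 = (312 + 2623)*(1/1698) = 2935*(1/1698) = 2935/1698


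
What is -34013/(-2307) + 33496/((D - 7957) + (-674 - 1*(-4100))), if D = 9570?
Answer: 248666779/11624973 ≈ 21.391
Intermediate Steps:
-34013/(-2307) + 33496/((D - 7957) + (-674 - 1*(-4100))) = -34013/(-2307) + 33496/((9570 - 7957) + (-674 - 1*(-4100))) = -34013*(-1/2307) + 33496/(1613 + (-674 + 4100)) = 34013/2307 + 33496/(1613 + 3426) = 34013/2307 + 33496/5039 = 248666779/11624973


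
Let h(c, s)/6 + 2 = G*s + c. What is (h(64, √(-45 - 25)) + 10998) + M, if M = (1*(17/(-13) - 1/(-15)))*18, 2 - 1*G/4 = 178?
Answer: 737598/65 - 4224*I*√70 ≈ 11348.0 - 35341.0*I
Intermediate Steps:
G = -704 (G = 8 - 4*178 = 8 - 712 = -704)
M = -1452/65 (M = (1*(17*(-1/13) - 1*(-1/15)))*18 = (1*(-17/13 + 1/15))*18 = (1*(-242/195))*18 = -242/195*18 = -1452/65 ≈ -22.338)
h(c, s) = -12 - 4224*s + 6*c (h(c, s) = -12 + 6*(-704*s + c) = -12 + 6*(c - 704*s) = -12 + (-4224*s + 6*c) = -12 - 4224*s + 6*c)
(h(64, √(-45 - 25)) + 10998) + M = ((-12 - 4224*√(-45 - 25) + 6*64) + 10998) - 1452/65 = ((-12 - 4224*I*√70 + 384) + 10998) - 1452/65 = ((372 - 4224*I*√70) + 10998) - 1452/65 = (11370 - 4224*I*√70) - 1452/65 = 737598/65 - 4224*I*√70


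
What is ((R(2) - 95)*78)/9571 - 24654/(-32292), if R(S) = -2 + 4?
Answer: 286211/51511122 ≈ 0.0055563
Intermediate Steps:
R(S) = 2
((R(2) - 95)*78)/9571 - 24654/(-32292) = ((2 - 95)*78)/9571 - 24654/(-32292) = -93*78*(1/9571) - 24654*(-1/32292) = -7254*1/9571 + 4109/5382 = -7254/9571 + 4109/5382 = 286211/51511122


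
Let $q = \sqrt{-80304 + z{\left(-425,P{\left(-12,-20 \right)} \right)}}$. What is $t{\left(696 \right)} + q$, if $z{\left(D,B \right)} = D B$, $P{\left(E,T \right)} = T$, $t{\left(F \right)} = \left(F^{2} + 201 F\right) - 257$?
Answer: $624055 + 2 i \sqrt{17951} \approx 6.2406 \cdot 10^{5} + 267.96 i$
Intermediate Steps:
$t{\left(F \right)} = -257 + F^{2} + 201 F$
$z{\left(D,B \right)} = B D$
$q = 2 i \sqrt{17951}$ ($q = \sqrt{-80304 - -8500} = \sqrt{-80304 + 8500} = \sqrt{-71804} = 2 i \sqrt{17951} \approx 267.96 i$)
$t{\left(696 \right)} + q = \left(-257 + 696^{2} + 201 \cdot 696\right) + 2 i \sqrt{17951} = \left(-257 + 484416 + 139896\right) + 2 i \sqrt{17951} = 624055 + 2 i \sqrt{17951}$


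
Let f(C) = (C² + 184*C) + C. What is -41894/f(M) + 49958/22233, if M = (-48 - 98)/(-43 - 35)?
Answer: -695062556675/5914244796 ≈ -117.52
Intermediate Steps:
M = 73/39 (M = -146/(-78) = -146*(-1/78) = 73/39 ≈ 1.8718)
f(C) = C² + 185*C
-41894/f(M) + 49958/22233 = -41894*39/(73*(185 + 73/39)) + 49958/22233 = -41894/((73/39)*(7288/39)) + 49958*(1/22233) = -41894/532024/1521 + 49958/22233 = -41894*1521/532024 + 49958/22233 = -31860387/266012 + 49958/22233 = -695062556675/5914244796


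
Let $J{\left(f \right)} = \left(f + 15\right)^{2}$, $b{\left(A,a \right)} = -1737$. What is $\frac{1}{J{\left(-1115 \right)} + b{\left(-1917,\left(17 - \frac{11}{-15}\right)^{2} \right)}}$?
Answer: $\frac{1}{1208263} \approx 8.2763 \cdot 10^{-7}$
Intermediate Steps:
$J{\left(f \right)} = \left(15 + f\right)^{2}$
$\frac{1}{J{\left(-1115 \right)} + b{\left(-1917,\left(17 - \frac{11}{-15}\right)^{2} \right)}} = \frac{1}{\left(15 - 1115\right)^{2} - 1737} = \frac{1}{\left(-1100\right)^{2} - 1737} = \frac{1}{1210000 - 1737} = \frac{1}{1208263}$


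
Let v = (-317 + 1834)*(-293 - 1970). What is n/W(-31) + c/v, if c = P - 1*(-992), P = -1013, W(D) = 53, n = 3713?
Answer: 12746622436/181947463 ≈ 70.057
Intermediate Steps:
v = -3432971 (v = 1517*(-2263) = -3432971)
c = -21 (c = -1013 - 1*(-992) = -1013 + 992 = -21)
n/W(-31) + c/v = 3713/53 - 21/(-3432971) = 3713*(1/53) - 21*(-1/3432971) = 3713/53 + 21/3432971 = 12746622436/181947463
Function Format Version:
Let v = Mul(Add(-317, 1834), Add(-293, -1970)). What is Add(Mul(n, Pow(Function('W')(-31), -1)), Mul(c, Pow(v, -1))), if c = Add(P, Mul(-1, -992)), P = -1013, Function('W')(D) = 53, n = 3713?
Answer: Rational(12746622436, 181947463) ≈ 70.057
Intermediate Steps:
v = -3432971 (v = Mul(1517, -2263) = -3432971)
c = -21 (c = Add(-1013, Mul(-1, -992)) = Add(-1013, 992) = -21)
Add(Mul(n, Pow(Function('W')(-31), -1)), Mul(c, Pow(v, -1))) = Add(Mul(3713, Pow(53, -1)), Mul(-21, Pow(-3432971, -1))) = Add(Mul(3713, Rational(1, 53)), Mul(-21, Rational(-1, 3432971))) = Add(Rational(3713, 53), Rational(21, 3432971)) = Rational(12746622436, 181947463)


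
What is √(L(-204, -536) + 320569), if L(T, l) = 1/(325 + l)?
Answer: 3*√1585783582/211 ≈ 566.19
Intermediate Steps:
√(L(-204, -536) + 320569) = √(1/(325 - 536) + 320569) = √(1/(-211) + 320569) = √(-1/211 + 320569) = √(67640058/211) = 3*√1585783582/211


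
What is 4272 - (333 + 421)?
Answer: 3518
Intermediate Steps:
4272 - (333 + 421) = 4272 - 1*754 = 4272 - 754 = 3518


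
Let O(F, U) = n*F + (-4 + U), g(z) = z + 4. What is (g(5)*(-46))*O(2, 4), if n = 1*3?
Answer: -2484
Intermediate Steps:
g(z) = 4 + z
n = 3
O(F, U) = -4 + U + 3*F (O(F, U) = 3*F + (-4 + U) = -4 + U + 3*F)
(g(5)*(-46))*O(2, 4) = ((4 + 5)*(-46))*(-4 + 4 + 3*2) = (9*(-46))*(-4 + 4 + 6) = -414*6 = -2484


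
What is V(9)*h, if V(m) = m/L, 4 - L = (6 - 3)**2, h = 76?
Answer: -684/5 ≈ -136.80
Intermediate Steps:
L = -5 (L = 4 - (6 - 3)**2 = 4 - 1*3**2 = 4 - 1*9 = 4 - 9 = -5)
V(m) = -m/5 (V(m) = m/(-5) = m*(-1/5) = -m/5)
V(9)*h = -1/5*9*76 = -9/5*76 = -684/5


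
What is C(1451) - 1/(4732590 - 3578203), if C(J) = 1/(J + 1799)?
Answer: 88549/288596750 ≈ 0.00030683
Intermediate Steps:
C(J) = 1/(1799 + J)
C(1451) - 1/(4732590 - 3578203) = 1/(1799 + 1451) - 1/(4732590 - 3578203) = 1/3250 - 1/1154387 = 88549/288596750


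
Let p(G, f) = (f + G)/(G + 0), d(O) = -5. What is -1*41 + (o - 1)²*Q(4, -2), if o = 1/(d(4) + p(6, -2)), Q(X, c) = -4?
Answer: -7953/169 ≈ -47.059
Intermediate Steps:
p(G, f) = (G + f)/G
o = -3/13 (o = 1/(-5 + (6 - 2)/6) = 1/(-5 + (⅙)*4) = 1/(-5 + ⅔) = 1/(-13/3) = -3/13 ≈ -0.23077)
-1*41 + (o - 1)²*Q(4, -2) = -1*41 + (-3/13 - 1)²*(-4) = -41 + (-16/13)²*(-4) = -41 + (256/169)*(-4) = -41 - 1024/169 = -7953/169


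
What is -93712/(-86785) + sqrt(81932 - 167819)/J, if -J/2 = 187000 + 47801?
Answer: 93712/86785 - I*sqrt(9543)/156534 ≈ 1.0798 - 0.00062407*I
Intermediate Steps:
J = -469602 (J = -2*(187000 + 47801) = -2*234801 = -469602)
-93712/(-86785) + sqrt(81932 - 167819)/J = -93712/(-86785) + sqrt(81932 - 167819)/(-469602) = -93712*(-1/86785) + sqrt(-85887)*(-1/469602) = 93712/86785 + (3*I*sqrt(9543))*(-1/469602) = 93712/86785 - I*sqrt(9543)/156534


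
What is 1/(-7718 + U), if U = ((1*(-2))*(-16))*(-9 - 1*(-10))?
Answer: -1/7686 ≈ -0.00013011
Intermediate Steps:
U = 32 (U = (-2*(-16))*(-9 + 10) = 32*1 = 32)
1/(-7718 + U) = 1/(-7718 + 32) = 1/(-7686) = -1/7686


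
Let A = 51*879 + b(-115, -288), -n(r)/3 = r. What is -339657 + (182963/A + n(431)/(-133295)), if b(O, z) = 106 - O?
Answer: -7696586318351/22660150 ≈ -3.3965e+5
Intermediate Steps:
n(r) = -3*r
A = 45050 (A = 51*879 + (106 - 1*(-115)) = 44829 + (106 + 115) = 44829 + 221 = 45050)
-339657 + (182963/A + n(431)/(-133295)) = -339657 + (182963/45050 - 3*431/(-133295)) = -339657 + (182963*(1/45050) - 1293*(-1/133295)) = -339657 + (182963/45050 + 1293/133295) = -339657 + 92250199/22660150 = -7696586318351/22660150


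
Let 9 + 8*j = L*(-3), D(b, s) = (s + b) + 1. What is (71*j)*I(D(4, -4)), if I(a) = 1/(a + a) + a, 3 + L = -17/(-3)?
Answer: -3621/16 ≈ -226.31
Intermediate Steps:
D(b, s) = 1 + b + s (D(b, s) = (b + s) + 1 = 1 + b + s)
L = 8/3 (L = -3 - 17/(-3) = -3 - 17*(-1/3) = -3 + 17/3 = 8/3 ≈ 2.6667)
j = -17/8 (j = -9/8 + ((8/3)*(-3))/8 = -9/8 + (1/8)*(-8) = -9/8 - 1 = -17/8 ≈ -2.1250)
I(a) = a + 1/(2*a) (I(a) = 1/(2*a) + a = a + 1/(2*a))
(71*j)*I(D(4, -4)) = (71*(-17/8))*((1 + 4 - 4) + 1/(2*(1 + 4 - 4))) = -1207*(1 + (1/2)/1)/8 = -1207*(1 + (1/2)*1)/8 = -1207*(1 + 1/2)/8 = -1207/8*3/2 = -3621/16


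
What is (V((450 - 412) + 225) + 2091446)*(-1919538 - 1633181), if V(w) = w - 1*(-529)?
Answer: -7433133695122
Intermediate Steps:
V(w) = 529 + w (V(w) = w + 529 = 529 + w)
(V((450 - 412) + 225) + 2091446)*(-1919538 - 1633181) = ((529 + ((450 - 412) + 225)) + 2091446)*(-1919538 - 1633181) = ((529 + (38 + 225)) + 2091446)*(-3552719) = ((529 + 263) + 2091446)*(-3552719) = (792 + 2091446)*(-3552719) = 2092238*(-3552719) = -7433133695122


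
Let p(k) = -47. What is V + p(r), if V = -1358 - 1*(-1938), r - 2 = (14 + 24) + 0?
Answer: 533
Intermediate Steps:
r = 40 (r = 2 + ((14 + 24) + 0) = 2 + (38 + 0) = 2 + 38 = 40)
V = 580 (V = -1358 + 1938 = 580)
V + p(r) = 580 - 47 = 533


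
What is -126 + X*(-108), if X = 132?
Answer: -14382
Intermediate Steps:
-126 + X*(-108) = -126 + 132*(-108) = -126 - 14256 = -14382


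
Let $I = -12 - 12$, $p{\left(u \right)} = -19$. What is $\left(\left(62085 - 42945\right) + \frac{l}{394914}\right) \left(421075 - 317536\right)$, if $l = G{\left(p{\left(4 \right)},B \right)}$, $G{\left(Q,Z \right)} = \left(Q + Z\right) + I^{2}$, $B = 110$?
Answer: $\frac{260871847141651}{131638} \approx 1.9817 \cdot 10^{9}$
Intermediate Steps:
$I = -24$ ($I = -12 - 12 = -24$)
$G{\left(Q,Z \right)} = 576 + Q + Z$ ($G{\left(Q,Z \right)} = \left(Q + Z\right) + \left(-24\right)^{2} = \left(Q + Z\right) + 576 = 576 + Q + Z$)
$l = 667$ ($l = 576 - 19 + 110 = 667$)
$\left(\left(62085 - 42945\right) + \frac{l}{394914}\right) \left(421075 - 317536\right) = \left(\left(62085 - 42945\right) + \frac{667}{394914}\right) \left(421075 - 317536\right) = \left(\left(62085 - 42945\right) + 667 \cdot \frac{1}{394914}\right) 103539 = \left(19140 + \frac{667}{394914}\right) 103539 = \frac{7558654627}{394914} \cdot 103539 = \frac{260871847141651}{131638}$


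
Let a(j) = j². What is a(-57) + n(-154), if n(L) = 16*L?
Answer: 785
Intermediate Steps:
a(-57) + n(-154) = (-57)² + 16*(-154) = 3249 - 2464 = 785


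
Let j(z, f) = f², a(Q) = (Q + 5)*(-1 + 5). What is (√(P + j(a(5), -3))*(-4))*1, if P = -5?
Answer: -8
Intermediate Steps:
a(Q) = 20 + 4*Q (a(Q) = (5 + Q)*4 = 20 + 4*Q)
(√(P + j(a(5), -3))*(-4))*1 = (√(-5 + (-3)²)*(-4))*1 = (√(-5 + 9)*(-4))*1 = (√4*(-4))*1 = (2*(-4))*1 = -8*1 = -8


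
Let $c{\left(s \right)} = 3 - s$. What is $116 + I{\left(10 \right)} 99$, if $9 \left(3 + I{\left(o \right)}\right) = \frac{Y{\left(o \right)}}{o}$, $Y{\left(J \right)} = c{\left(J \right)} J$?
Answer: $-258$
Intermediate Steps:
$Y{\left(J \right)} = J \left(3 - J\right)$ ($Y{\left(J \right)} = \left(3 - J\right) J = J \left(3 - J\right)$)
$I{\left(o \right)} = - \frac{8}{3} - \frac{o}{9}$ ($I{\left(o \right)} = -3 + \frac{o \left(3 - o\right) \frac{1}{o}}{9} = -3 + \frac{3 - o}{9} = -3 - \left(- \frac{1}{3} + \frac{o}{9}\right) = - \frac{8}{3} - \frac{o}{9}$)
$116 + I{\left(10 \right)} 99 = 116 + \left(- \frac{8}{3} - \frac{10}{9}\right) 99 = 116 - 374 = -258$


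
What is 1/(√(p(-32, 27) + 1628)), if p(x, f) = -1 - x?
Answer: √1659/1659 ≈ 0.024551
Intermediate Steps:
1/(√(p(-32, 27) + 1628)) = 1/(√((-1 - 1*(-32)) + 1628)) = 1/(√((-1 + 32) + 1628)) = 1/(√(31 + 1628)) = 1/(√1659) = √1659/1659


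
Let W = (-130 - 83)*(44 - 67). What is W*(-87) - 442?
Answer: -426655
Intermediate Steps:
W = 4899 (W = -213*(-23) = 4899)
W*(-87) - 442 = 4899*(-87) - 442 = -426213 - 442 = -426655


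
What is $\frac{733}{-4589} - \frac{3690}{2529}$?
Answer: $- \frac{2087463}{1289509} \approx -1.6188$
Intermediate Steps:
$\frac{733}{-4589} - \frac{3690}{2529} = 733 \left(- \frac{1}{4589}\right) - \frac{410}{281} = - \frac{733}{4589} - \frac{410}{281} = - \frac{2087463}{1289509}$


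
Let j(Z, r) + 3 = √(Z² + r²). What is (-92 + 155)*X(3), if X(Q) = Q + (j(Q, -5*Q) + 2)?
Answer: 126 + 189*√26 ≈ 1089.7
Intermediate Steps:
j(Z, r) = -3 + √(Z² + r²)
X(Q) = -1 + Q + √26*√(Q²) (X(Q) = Q + ((-3 + √(Q² + (-5*Q)²)) + 2) = Q + ((-3 + √(Q² + 25*Q²)) + 2) = Q + ((-3 + √(26*Q²)) + 2) = Q + ((-3 + √26*√(Q²)) + 2) = Q + (-1 + √26*√(Q²)) = -1 + Q + √26*√(Q²))
(-92 + 155)*X(3) = (-92 + 155)*(-1 + 3 + √26*√(3²)) = 63*(-1 + 3 + √26*√9) = 63*(-1 + 3 + √26*3) = 63*(-1 + 3 + 3*√26) = 63*(2 + 3*√26) = 126 + 189*√26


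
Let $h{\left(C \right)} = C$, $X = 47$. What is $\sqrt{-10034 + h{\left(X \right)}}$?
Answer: $i \sqrt{9987} \approx 99.935 i$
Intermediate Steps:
$\sqrt{-10034 + h{\left(X \right)}} = \sqrt{-10034 + 47} = \sqrt{-9987} = i \sqrt{9987}$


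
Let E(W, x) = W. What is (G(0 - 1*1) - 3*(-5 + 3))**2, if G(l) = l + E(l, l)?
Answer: 16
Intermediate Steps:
G(l) = 2*l (G(l) = l + l = 2*l)
(G(0 - 1*1) - 3*(-5 + 3))**2 = (2*(0 - 1*1) - 3*(-5 + 3))**2 = (2*(0 - 1) - 3*(-2))**2 = (2*(-1) + 6)**2 = (-2 + 6)**2 = 4**2 = 16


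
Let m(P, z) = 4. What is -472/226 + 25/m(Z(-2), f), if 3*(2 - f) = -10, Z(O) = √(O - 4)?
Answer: 1881/452 ≈ 4.1615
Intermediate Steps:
Z(O) = √(-4 + O)
f = 16/3 (f = 2 - ⅓*(-10) = 2 + 10/3 = 16/3 ≈ 5.3333)
-472/226 + 25/m(Z(-2), f) = -472/226 + 25/4 = -472*1/226 + 25*(¼) = -236/113 + 25/4 = 1881/452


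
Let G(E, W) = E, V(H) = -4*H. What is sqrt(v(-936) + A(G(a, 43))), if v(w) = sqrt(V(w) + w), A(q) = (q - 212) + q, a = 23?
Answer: sqrt(-166 + 6*sqrt(78)) ≈ 10.631*I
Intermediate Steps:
A(q) = -212 + 2*q (A(q) = (-212 + q) + q = -212 + 2*q)
v(w) = sqrt(3)*sqrt(-w) (v(w) = sqrt(-4*w + w) = sqrt(-3*w) = sqrt(3)*sqrt(-w))
sqrt(v(-936) + A(G(a, 43))) = sqrt(sqrt(3)*sqrt(-1*(-936)) + (-212 + 2*23)) = sqrt(sqrt(3)*sqrt(936) + (-212 + 46)) = sqrt(sqrt(3)*(6*sqrt(26)) - 166) = sqrt(6*sqrt(78) - 166) = sqrt(-166 + 6*sqrt(78))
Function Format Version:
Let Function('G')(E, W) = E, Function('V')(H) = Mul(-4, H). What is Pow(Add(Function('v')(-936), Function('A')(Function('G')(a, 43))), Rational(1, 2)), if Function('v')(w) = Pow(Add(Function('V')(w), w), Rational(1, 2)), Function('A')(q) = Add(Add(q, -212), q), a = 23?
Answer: Pow(Add(-166, Mul(6, Pow(78, Rational(1, 2)))), Rational(1, 2)) ≈ Mul(10.631, I)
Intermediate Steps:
Function('A')(q) = Add(-212, Mul(2, q)) (Function('A')(q) = Add(Add(-212, q), q) = Add(-212, Mul(2, q)))
Function('v')(w) = Mul(Pow(3, Rational(1, 2)), Pow(Mul(-1, w), Rational(1, 2))) (Function('v')(w) = Pow(Add(Mul(-4, w), w), Rational(1, 2)) = Pow(Mul(-3, w), Rational(1, 2)) = Mul(Pow(3, Rational(1, 2)), Pow(Mul(-1, w), Rational(1, 2))))
Pow(Add(Function('v')(-936), Function('A')(Function('G')(a, 43))), Rational(1, 2)) = Pow(Add(Mul(Pow(3, Rational(1, 2)), Pow(Mul(-1, -936), Rational(1, 2))), Add(-212, Mul(2, 23))), Rational(1, 2)) = Pow(Add(Mul(Pow(3, Rational(1, 2)), Pow(936, Rational(1, 2))), Add(-212, 46)), Rational(1, 2)) = Pow(Add(Mul(Pow(3, Rational(1, 2)), Mul(6, Pow(26, Rational(1, 2)))), -166), Rational(1, 2)) = Pow(Add(Mul(6, Pow(78, Rational(1, 2))), -166), Rational(1, 2)) = Pow(Add(-166, Mul(6, Pow(78, Rational(1, 2)))), Rational(1, 2))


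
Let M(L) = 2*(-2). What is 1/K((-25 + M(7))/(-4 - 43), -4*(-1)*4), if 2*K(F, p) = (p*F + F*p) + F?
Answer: 94/957 ≈ 0.098224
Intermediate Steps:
M(L) = -4
K(F, p) = F/2 + F*p (K(F, p) = ((p*F + F*p) + F)/2 = ((F*p + F*p) + F)/2 = (2*F*p + F)/2 = (F + 2*F*p)/2 = F/2 + F*p)
1/K((-25 + M(7))/(-4 - 43), -4*(-1)*4) = 1/(((-25 - 4)/(-4 - 43))*(½ - 4*(-1)*4)) = 1/((-29/(-47))*(½ + 4*4)) = 1/((-29*(-1/47))*(½ + 16)) = 1/((29/47)*(33/2)) = 1/(957/94) = 94/957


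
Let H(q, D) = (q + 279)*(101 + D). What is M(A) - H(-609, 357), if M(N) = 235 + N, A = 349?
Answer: 151724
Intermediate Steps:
H(q, D) = (101 + D)*(279 + q) (H(q, D) = (279 + q)*(101 + D) = (101 + D)*(279 + q))
M(A) - H(-609, 357) = (235 + 349) - (28179 + 101*(-609) + 279*357 + 357*(-609)) = 584 - (28179 - 61509 + 99603 - 217413) = 584 - 1*(-151140) = 584 + 151140 = 151724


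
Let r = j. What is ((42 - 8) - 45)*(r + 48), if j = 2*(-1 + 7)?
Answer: -660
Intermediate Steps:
j = 12 (j = 2*6 = 12)
r = 12
((42 - 8) - 45)*(r + 48) = ((42 - 8) - 45)*(12 + 48) = (34 - 45)*60 = -11*60 = -660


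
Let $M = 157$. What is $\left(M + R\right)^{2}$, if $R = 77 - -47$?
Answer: $78961$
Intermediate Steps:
$R = 124$ ($R = 77 + 47 = 124$)
$\left(M + R\right)^{2} = \left(157 + 124\right)^{2} = 281^{2} = 78961$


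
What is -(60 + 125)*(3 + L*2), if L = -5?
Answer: 1295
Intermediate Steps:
-(60 + 125)*(3 + L*2) = -(60 + 125)*(3 - 5*2) = -185*(3 - 10) = -185*(-7) = -1*(-1295) = 1295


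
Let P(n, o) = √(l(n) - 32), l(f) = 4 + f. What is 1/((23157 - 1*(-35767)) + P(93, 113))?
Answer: 58924/3472037711 - √65/3472037711 ≈ 1.6969e-5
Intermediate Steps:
P(n, o) = √(-28 + n) (P(n, o) = √((4 + n) - 32) = √(-28 + n))
1/((23157 - 1*(-35767)) + P(93, 113)) = 1/((23157 - 1*(-35767)) + √(-28 + 93)) = 1/((23157 + 35767) + √65) = 1/(58924 + √65)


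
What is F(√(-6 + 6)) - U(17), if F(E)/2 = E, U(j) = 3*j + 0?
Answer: -51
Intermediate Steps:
U(j) = 3*j
F(E) = 2*E
F(√(-6 + 6)) - U(17) = 2*√(-6 + 6) - 3*17 = 2*√0 - 1*51 = 2*0 - 51 = 0 - 51 = -51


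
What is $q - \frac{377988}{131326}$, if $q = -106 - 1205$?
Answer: $- \frac{6636399}{5051} \approx -1313.9$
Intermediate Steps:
$q = -1311$ ($q = -106 - 1205 = -1311$)
$q - \frac{377988}{131326} = -1311 - \frac{377988}{131326} = -1311 - \frac{14538}{5051} = - \frac{6636399}{5051}$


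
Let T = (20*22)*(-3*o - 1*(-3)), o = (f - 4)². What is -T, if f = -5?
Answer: 105600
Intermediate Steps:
o = 81 (o = (-5 - 4)² = (-9)² = 81)
T = -105600 (T = (20*22)*(-3*81 - 1*(-3)) = 440*(-243 + 3) = 440*(-240) = -105600)
-T = -1*(-105600) = 105600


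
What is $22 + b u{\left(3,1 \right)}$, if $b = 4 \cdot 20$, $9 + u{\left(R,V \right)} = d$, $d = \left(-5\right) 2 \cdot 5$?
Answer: $-4698$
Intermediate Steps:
$d = -50$ ($d = \left(-10\right) 5 = -50$)
$u{\left(R,V \right)} = -59$ ($u{\left(R,V \right)} = -9 - 50 = -59$)
$b = 80$
$22 + b u{\left(3,1 \right)} = 22 + 80 \left(-59\right) = 22 - 4720 = -4698$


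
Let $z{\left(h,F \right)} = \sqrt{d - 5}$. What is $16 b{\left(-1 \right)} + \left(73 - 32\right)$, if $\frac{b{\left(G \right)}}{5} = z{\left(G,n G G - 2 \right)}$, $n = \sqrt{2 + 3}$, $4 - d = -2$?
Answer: $121$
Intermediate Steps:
$d = 6$ ($d = 4 - -2 = 4 + 2 = 6$)
$n = \sqrt{5} \approx 2.2361$
$z{\left(h,F \right)} = 1$ ($z{\left(h,F \right)} = \sqrt{6 - 5} = \sqrt{1} = 1$)
$b{\left(G \right)} = 5$ ($b{\left(G \right)} = 5 \cdot 1 = 5$)
$16 b{\left(-1 \right)} + \left(73 - 32\right) = 16 \cdot 5 + \left(73 - 32\right) = 80 + 41 = 121$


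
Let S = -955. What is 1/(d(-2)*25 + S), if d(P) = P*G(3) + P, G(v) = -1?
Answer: -1/955 ≈ -0.0010471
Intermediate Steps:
d(P) = 0 (d(P) = P*(-1) + P = -P + P = 0)
1/(d(-2)*25 + S) = 1/(0*25 - 955) = 1/(0 - 955) = 1/(-955) = -1/955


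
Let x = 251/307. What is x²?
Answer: 63001/94249 ≈ 0.66845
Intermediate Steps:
x = 251/307 (x = 251*(1/307) = 251/307 ≈ 0.81759)
x² = (251/307)² = 63001/94249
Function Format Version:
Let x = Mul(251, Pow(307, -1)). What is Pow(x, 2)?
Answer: Rational(63001, 94249) ≈ 0.66845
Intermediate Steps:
x = Rational(251, 307) (x = Mul(251, Rational(1, 307)) = Rational(251, 307) ≈ 0.81759)
Pow(x, 2) = Pow(Rational(251, 307), 2) = Rational(63001, 94249)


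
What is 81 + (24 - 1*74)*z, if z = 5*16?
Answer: -3919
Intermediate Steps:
z = 80
81 + (24 - 1*74)*z = 81 + (24 - 1*74)*80 = 81 + (24 - 74)*80 = 81 - 50*80 = 81 - 4000 = -3919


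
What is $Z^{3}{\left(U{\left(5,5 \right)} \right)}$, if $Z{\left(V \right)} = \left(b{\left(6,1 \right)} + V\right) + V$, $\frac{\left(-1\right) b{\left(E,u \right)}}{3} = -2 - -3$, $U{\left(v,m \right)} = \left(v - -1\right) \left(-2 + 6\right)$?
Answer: $91125$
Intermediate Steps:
$U{\left(v,m \right)} = 4 + 4 v$ ($U{\left(v,m \right)} = \left(v + 1\right) 4 = \left(1 + v\right) 4 = 4 + 4 v$)
$b{\left(E,u \right)} = -3$ ($b{\left(E,u \right)} = - 3 \left(-2 - -3\right) = - 3 \left(-2 + 3\right) = \left(-3\right) 1 = -3$)
$Z{\left(V \right)} = -3 + 2 V$ ($Z{\left(V \right)} = \left(-3 + V\right) + V = -3 + 2 V$)
$Z^{3}{\left(U{\left(5,5 \right)} \right)} = \left(-3 + 2 \left(4 + 4 \cdot 5\right)\right)^{3} = \left(-3 + 2 \left(4 + 20\right)\right)^{3} = \left(-3 + 2 \cdot 24\right)^{3} = \left(-3 + 48\right)^{3} = 45^{3} = 91125$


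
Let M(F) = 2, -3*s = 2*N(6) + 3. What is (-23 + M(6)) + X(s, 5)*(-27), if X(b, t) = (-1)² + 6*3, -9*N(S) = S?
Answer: -534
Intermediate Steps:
N(S) = -S/9
s = -5/9 (s = -(2*(-⅑*6) + 3)/3 = -(2*(-⅔) + 3)/3 = -(-4/3 + 3)/3 = -⅓*5/3 = -5/9 ≈ -0.55556)
X(b, t) = 19 (X(b, t) = 1 + 18 = 19)
(-23 + M(6)) + X(s, 5)*(-27) = (-23 + 2) + 19*(-27) = -21 - 513 = -534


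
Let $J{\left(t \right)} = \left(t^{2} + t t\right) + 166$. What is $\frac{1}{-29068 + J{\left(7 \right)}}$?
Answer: $- \frac{1}{28804} \approx -3.4717 \cdot 10^{-5}$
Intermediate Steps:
$J{\left(t \right)} = 166 + 2 t^{2}$ ($J{\left(t \right)} = \left(t^{2} + t^{2}\right) + 166 = 2 t^{2} + 166 = 166 + 2 t^{2}$)
$\frac{1}{-29068 + J{\left(7 \right)}} = \frac{1}{-29068 + \left(166 + 2 \cdot 7^{2}\right)} = \frac{1}{-29068 + \left(166 + 2 \cdot 49\right)} = \frac{1}{-29068 + \left(166 + 98\right)} = \frac{1}{-29068 + 264} = \frac{1}{-28804} = - \frac{1}{28804}$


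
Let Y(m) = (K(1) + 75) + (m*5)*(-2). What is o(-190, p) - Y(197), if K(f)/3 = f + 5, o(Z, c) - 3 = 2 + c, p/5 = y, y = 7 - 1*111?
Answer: 1362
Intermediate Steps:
y = -104 (y = 7 - 111 = -104)
p = -520 (p = 5*(-104) = -520)
o(Z, c) = 5 + c (o(Z, c) = 3 + (2 + c) = 5 + c)
K(f) = 15 + 3*f (K(f) = 3*(f + 5) = 3*(5 + f) = 15 + 3*f)
Y(m) = 93 - 10*m (Y(m) = ((15 + 3*1) + 75) + (m*5)*(-2) = ((15 + 3) + 75) + (5*m)*(-2) = (18 + 75) - 10*m = 93 - 10*m)
o(-190, p) - Y(197) = (5 - 520) - (93 - 10*197) = -515 - (93 - 1970) = -515 - 1*(-1877) = -515 + 1877 = 1362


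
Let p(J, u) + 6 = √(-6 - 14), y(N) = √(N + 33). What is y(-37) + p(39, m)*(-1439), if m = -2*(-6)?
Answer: 8634 + 2*I - 2878*I*√5 ≈ 8634.0 - 6433.4*I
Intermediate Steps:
y(N) = √(33 + N)
m = 12
p(J, u) = -6 + 2*I*√5 (p(J, u) = -6 + √(-6 - 14) = -6 + √(-20) = -6 + 2*I*√5)
y(-37) + p(39, m)*(-1439) = √(33 - 37) + (-6 + 2*I*√5)*(-1439) = √(-4) + (8634 - 2878*I*√5) = 2*I + (8634 - 2878*I*√5) = 8634 + 2*I - 2878*I*√5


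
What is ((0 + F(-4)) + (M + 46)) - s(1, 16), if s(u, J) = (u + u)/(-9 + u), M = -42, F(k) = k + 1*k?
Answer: -15/4 ≈ -3.7500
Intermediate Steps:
F(k) = 2*k (F(k) = k + k = 2*k)
s(u, J) = 2*u/(-9 + u) (s(u, J) = (2*u)/(-9 + u) = 2*u/(-9 + u))
((0 + F(-4)) + (M + 46)) - s(1, 16) = ((0 + 2*(-4)) + (-42 + 46)) - 2/(-9 + 1) = ((0 - 8) + 4) - 2/(-8) = (-8 + 4) - 2*(-1)/8 = -4 - 1*(-1/4) = -4 + 1/4 = -15/4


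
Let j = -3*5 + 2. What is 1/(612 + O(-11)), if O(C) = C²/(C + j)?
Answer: 24/14567 ≈ 0.0016476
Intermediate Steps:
j = -13 (j = -15 + 2 = -13)
O(C) = C²/(-13 + C) (O(C) = C²/(C - 13) = C²/(-13 + C))
1/(612 + O(-11)) = 1/(612 + (-11)²/(-13 - 11)) = 1/(612 + 121/(-24)) = 1/(612 + 121*(-1/24)) = 1/(612 - 121/24) = 1/(14567/24) = 24/14567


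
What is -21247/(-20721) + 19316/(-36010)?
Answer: 182428817/373081605 ≈ 0.48898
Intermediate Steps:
-21247/(-20721) + 19316/(-36010) = -21247*(-1/20721) + 19316*(-1/36010) = 21247/20721 - 9658/18005 = 182428817/373081605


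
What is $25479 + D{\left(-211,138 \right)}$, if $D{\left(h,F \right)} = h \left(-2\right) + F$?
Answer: $26039$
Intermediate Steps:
$D{\left(h,F \right)} = F - 2 h$ ($D{\left(h,F \right)} = - 2 h + F = F - 2 h$)
$25479 + D{\left(-211,138 \right)} = 25479 + \left(138 - -422\right) = 25479 + \left(138 + 422\right) = 25479 + 560 = 26039$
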